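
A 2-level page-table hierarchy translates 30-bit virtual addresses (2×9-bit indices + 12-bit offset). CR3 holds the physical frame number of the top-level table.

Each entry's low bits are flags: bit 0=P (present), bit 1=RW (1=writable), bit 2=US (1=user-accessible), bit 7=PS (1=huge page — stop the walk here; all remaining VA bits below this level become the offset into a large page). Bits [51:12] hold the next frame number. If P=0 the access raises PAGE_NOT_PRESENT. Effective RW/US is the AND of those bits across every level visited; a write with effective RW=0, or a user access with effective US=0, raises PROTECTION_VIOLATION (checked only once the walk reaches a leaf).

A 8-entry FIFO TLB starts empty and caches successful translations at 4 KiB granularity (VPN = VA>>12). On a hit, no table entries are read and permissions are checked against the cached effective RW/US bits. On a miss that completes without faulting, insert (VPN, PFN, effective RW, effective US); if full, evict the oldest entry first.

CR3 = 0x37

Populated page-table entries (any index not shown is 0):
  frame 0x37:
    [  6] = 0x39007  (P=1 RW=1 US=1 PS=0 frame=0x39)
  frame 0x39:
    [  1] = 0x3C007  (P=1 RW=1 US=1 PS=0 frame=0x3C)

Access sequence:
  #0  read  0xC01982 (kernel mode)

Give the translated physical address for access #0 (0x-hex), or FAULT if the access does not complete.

Walk each access:
#0 VA=0xC01982 (r,kernel):
  lvl0: tbl 0x37, slot 6 ⇒ 0x39007 (P1/RW1/US1/PS0)
  lvl1: tbl 0x39, slot 1 ⇒ 0x3C007 (P1/RW1/US1/PS0)
  ⇒ phys 0x3C982  [2 reads]

Access #0 PA: 0x3C982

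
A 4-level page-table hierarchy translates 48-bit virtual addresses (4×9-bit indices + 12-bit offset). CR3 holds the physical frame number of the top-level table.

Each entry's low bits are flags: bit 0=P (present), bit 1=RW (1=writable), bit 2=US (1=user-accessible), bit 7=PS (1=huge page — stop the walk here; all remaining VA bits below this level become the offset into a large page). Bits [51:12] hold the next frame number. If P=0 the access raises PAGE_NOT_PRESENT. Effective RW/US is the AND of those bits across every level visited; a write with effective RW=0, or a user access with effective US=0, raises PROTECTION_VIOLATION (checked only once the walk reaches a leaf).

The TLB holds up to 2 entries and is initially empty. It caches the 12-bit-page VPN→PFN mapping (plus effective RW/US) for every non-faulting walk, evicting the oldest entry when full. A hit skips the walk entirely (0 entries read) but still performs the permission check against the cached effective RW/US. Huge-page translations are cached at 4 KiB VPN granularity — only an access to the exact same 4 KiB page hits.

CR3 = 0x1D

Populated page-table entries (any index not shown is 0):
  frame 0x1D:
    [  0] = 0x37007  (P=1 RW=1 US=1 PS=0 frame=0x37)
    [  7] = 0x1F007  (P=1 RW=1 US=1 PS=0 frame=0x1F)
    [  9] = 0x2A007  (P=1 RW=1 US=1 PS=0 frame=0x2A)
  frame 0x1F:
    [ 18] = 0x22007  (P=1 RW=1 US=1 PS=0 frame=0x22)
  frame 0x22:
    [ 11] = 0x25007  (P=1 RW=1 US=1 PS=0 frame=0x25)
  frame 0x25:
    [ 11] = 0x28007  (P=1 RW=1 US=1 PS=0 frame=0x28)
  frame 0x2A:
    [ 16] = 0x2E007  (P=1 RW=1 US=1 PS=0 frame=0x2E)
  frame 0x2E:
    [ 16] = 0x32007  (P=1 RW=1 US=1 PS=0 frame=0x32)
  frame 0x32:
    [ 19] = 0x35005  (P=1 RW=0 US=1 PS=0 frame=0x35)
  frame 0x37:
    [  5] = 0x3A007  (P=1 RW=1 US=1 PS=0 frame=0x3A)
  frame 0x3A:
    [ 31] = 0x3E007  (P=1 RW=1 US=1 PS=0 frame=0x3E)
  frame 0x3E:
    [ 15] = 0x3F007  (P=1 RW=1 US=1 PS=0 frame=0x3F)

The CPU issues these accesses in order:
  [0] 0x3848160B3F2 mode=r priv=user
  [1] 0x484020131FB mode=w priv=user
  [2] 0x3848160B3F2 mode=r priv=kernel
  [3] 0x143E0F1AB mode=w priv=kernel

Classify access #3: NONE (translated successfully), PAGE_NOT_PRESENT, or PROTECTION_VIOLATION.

Per-access translation:
#0 VA=0x3848160B3F2 (r,user):
  lvl0: tbl 0x1D, slot 7 ⇒ 0x1F007 (P1/RW1/US1/PS0)
  lvl1: tbl 0x1F, slot 18 ⇒ 0x22007 (P1/RW1/US1/PS0)
  lvl2: tbl 0x22, slot 11 ⇒ 0x25007 (P1/RW1/US1/PS0)
  lvl3: tbl 0x25, slot 11 ⇒ 0x28007 (P1/RW1/US1/PS0)
  ⇒ phys 0x283F2  [4 reads]
#1 VA=0x484020131FB (w,user):
  lvl0: tbl 0x1D, slot 9 ⇒ 0x2A007 (P1/RW1/US1/PS0)
  lvl1: tbl 0x2A, slot 16 ⇒ 0x2E007 (P1/RW1/US1/PS0)
  lvl2: tbl 0x2E, slot 16 ⇒ 0x32007 (P1/RW1/US1/PS0)
  lvl3: tbl 0x32, slot 19 ⇒ 0x35005 (P1/RW0/US1/PS0)
  ✗ PROTECTION_VIOLATION  [4 reads]
#2 VA=0x3848160B3F2 (r,kernel):
  TLB hit vpn=0x3848160B → PA=0x283F2
#3 VA=0x143E0F1AB (w,kernel):
  lvl0: tbl 0x1D, slot 0 ⇒ 0x37007 (P1/RW1/US1/PS0)
  lvl1: tbl 0x37, slot 5 ⇒ 0x3A007 (P1/RW1/US1/PS0)
  lvl2: tbl 0x3A, slot 31 ⇒ 0x3E007 (P1/RW1/US1/PS0)
  lvl3: tbl 0x3E, slot 15 ⇒ 0x3F007 (P1/RW1/US1/PS0)
  ⇒ phys 0x3F1AB  [4 reads]

Access #3 fault: NONE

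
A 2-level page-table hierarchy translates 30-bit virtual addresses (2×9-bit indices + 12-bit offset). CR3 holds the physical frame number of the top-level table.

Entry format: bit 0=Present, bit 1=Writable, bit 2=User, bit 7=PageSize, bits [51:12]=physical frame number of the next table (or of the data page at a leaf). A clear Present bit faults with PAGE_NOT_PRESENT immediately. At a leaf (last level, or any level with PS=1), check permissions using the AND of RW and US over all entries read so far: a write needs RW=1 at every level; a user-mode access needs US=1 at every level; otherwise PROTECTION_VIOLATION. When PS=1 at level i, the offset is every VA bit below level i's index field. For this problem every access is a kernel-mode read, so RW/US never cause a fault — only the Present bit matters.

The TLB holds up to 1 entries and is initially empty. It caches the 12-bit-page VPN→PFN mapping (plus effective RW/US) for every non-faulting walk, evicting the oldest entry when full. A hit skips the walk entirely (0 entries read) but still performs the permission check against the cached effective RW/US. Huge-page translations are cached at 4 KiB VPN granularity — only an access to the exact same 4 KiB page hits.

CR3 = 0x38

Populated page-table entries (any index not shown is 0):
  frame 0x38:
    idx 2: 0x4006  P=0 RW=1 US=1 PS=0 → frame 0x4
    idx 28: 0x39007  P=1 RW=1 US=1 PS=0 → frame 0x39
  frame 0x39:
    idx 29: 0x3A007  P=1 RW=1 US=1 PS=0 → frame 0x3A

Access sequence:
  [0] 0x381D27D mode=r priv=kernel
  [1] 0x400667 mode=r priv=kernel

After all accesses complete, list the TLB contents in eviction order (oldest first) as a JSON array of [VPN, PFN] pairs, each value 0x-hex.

Per-access translation:
#0 VA=0x381D27D (r,kernel):
  L0 @0x38[28] → 0x39007  P=1,RW=1,US=1,PS=0
  L1 @0x39[29] → 0x3A007  P=1,RW=1,US=1,PS=0
  ⇒ phys 0x3A27D  [2 reads]
#1 VA=0x400667 (r,kernel):
  L0 @0x38[2] → 0x4006  P=0,RW=1,US=1,PS=0
  → PAGE_NOT_PRESENT  (1 entries read)

TLB: [["0x381D", "0x3A"]]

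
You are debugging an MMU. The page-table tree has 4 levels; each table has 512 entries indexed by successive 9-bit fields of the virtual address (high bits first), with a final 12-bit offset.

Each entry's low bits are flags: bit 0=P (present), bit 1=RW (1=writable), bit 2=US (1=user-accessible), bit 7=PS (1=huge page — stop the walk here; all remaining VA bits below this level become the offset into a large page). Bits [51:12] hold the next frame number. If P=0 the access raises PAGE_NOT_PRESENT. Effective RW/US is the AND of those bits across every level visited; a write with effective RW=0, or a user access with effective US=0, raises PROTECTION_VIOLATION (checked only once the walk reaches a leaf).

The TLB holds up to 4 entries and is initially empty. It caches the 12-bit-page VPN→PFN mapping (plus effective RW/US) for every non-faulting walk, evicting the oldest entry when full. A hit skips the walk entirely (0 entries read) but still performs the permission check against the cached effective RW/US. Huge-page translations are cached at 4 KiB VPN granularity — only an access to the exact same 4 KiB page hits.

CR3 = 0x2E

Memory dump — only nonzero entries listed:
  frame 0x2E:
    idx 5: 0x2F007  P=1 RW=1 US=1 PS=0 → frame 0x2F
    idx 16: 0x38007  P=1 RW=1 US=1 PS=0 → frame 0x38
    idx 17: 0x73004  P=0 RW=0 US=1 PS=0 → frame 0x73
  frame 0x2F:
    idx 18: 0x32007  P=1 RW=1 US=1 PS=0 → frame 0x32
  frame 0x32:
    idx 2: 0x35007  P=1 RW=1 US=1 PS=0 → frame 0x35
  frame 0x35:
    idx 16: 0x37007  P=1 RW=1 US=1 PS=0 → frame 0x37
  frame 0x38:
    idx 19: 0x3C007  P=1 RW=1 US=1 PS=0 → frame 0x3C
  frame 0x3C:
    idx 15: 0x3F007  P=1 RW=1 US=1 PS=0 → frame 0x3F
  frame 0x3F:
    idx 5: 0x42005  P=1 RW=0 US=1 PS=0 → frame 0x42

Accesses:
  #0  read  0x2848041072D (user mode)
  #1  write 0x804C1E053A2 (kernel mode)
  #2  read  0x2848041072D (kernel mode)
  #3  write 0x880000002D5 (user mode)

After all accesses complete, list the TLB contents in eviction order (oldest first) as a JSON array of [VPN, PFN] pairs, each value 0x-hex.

Walk each access:
#0 VA=0x2848041072D (r,user):
  L0 @0x2E[5] → 0x2F007  P=1,RW=1,US=1,PS=0
  L1 @0x2F[18] → 0x32007  P=1,RW=1,US=1,PS=0
  L2 @0x32[2] → 0x35007  P=1,RW=1,US=1,PS=0
  L3 @0x35[16] → 0x37007  P=1,RW=1,US=1,PS=0
  ⇒ phys 0x3772D  [4 reads]
#1 VA=0x804C1E053A2 (w,kernel):
  L0 @0x2E[16] → 0x38007  P=1,RW=1,US=1,PS=0
  L1 @0x38[19] → 0x3C007  P=1,RW=1,US=1,PS=0
  L2 @0x3C[15] → 0x3F007  P=1,RW=1,US=1,PS=0
  L3 @0x3F[5] → 0x42005  P=1,RW=0,US=1,PS=0
  ⇒ fault: PROTECTION_VIOLATION  — 4 lookups
#2 VA=0x2848041072D (r,kernel):
  TLB hit vpn=0x28480410 → PA=0x3772D
#3 VA=0x880000002D5 (w,user):
  L0 @0x2E[17] → 0x73004  P=0,RW=0,US=1,PS=0
  ⇒ fault: PAGE_NOT_PRESENT  — 1 lookups

TLB: [["0x28480410", "0x37"]]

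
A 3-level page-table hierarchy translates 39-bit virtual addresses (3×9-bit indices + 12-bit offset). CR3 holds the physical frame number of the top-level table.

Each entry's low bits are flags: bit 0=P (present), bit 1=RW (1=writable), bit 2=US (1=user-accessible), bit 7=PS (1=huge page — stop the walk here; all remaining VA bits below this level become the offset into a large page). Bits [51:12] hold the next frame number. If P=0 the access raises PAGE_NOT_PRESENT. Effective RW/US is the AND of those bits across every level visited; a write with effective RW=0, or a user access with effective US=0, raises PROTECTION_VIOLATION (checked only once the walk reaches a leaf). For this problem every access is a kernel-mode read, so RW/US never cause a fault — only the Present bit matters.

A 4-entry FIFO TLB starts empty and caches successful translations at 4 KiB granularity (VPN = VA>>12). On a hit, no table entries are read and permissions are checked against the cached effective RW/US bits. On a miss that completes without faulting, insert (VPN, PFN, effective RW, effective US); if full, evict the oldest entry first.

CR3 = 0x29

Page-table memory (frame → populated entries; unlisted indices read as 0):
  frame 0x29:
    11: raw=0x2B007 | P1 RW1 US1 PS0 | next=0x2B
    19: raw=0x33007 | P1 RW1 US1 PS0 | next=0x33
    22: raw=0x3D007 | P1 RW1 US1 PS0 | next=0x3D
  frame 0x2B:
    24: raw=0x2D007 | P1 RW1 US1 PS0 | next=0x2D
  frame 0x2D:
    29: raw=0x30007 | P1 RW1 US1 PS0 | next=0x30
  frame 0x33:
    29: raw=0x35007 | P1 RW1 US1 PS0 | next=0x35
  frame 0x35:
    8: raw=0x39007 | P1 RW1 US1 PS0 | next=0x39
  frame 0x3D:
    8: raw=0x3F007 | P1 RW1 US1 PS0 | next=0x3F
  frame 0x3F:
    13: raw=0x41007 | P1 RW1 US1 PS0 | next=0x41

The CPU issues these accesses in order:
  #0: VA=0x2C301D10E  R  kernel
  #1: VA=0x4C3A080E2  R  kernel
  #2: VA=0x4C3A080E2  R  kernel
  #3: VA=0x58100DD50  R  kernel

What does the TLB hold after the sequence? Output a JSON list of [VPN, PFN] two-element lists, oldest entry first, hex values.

Trace:
#0 VA=0x2C301D10E (r,kernel):
  lvl0: tbl 0x29, slot 11 ⇒ 0x2B007 (P1/RW1/US1/PS0)
  lvl1: tbl 0x2B, slot 24 ⇒ 0x2D007 (P1/RW1/US1/PS0)
  lvl2: tbl 0x2D, slot 29 ⇒ 0x30007 (P1/RW1/US1/PS0)
  ⇒ phys 0x3010E  [3 reads]
#1 VA=0x4C3A080E2 (r,kernel):
  lvl0: tbl 0x29, slot 19 ⇒ 0x33007 (P1/RW1/US1/PS0)
  lvl1: tbl 0x33, slot 29 ⇒ 0x35007 (P1/RW1/US1/PS0)
  lvl2: tbl 0x35, slot 8 ⇒ 0x39007 (P1/RW1/US1/PS0)
  ⇒ phys 0x390E2  [3 reads]
#2 VA=0x4C3A080E2 (r,kernel):
  TLB hit vpn=0x4C3A08 → PA=0x390E2
#3 VA=0x58100DD50 (r,kernel):
  lvl0: tbl 0x29, slot 22 ⇒ 0x3D007 (P1/RW1/US1/PS0)
  lvl1: tbl 0x3D, slot 8 ⇒ 0x3F007 (P1/RW1/US1/PS0)
  lvl2: tbl 0x3F, slot 13 ⇒ 0x41007 (P1/RW1/US1/PS0)
  ⇒ phys 0x41D50  [3 reads]

TLB: [["0x2C301D", "0x30"], ["0x4C3A08", "0x39"], ["0x58100D", "0x41"]]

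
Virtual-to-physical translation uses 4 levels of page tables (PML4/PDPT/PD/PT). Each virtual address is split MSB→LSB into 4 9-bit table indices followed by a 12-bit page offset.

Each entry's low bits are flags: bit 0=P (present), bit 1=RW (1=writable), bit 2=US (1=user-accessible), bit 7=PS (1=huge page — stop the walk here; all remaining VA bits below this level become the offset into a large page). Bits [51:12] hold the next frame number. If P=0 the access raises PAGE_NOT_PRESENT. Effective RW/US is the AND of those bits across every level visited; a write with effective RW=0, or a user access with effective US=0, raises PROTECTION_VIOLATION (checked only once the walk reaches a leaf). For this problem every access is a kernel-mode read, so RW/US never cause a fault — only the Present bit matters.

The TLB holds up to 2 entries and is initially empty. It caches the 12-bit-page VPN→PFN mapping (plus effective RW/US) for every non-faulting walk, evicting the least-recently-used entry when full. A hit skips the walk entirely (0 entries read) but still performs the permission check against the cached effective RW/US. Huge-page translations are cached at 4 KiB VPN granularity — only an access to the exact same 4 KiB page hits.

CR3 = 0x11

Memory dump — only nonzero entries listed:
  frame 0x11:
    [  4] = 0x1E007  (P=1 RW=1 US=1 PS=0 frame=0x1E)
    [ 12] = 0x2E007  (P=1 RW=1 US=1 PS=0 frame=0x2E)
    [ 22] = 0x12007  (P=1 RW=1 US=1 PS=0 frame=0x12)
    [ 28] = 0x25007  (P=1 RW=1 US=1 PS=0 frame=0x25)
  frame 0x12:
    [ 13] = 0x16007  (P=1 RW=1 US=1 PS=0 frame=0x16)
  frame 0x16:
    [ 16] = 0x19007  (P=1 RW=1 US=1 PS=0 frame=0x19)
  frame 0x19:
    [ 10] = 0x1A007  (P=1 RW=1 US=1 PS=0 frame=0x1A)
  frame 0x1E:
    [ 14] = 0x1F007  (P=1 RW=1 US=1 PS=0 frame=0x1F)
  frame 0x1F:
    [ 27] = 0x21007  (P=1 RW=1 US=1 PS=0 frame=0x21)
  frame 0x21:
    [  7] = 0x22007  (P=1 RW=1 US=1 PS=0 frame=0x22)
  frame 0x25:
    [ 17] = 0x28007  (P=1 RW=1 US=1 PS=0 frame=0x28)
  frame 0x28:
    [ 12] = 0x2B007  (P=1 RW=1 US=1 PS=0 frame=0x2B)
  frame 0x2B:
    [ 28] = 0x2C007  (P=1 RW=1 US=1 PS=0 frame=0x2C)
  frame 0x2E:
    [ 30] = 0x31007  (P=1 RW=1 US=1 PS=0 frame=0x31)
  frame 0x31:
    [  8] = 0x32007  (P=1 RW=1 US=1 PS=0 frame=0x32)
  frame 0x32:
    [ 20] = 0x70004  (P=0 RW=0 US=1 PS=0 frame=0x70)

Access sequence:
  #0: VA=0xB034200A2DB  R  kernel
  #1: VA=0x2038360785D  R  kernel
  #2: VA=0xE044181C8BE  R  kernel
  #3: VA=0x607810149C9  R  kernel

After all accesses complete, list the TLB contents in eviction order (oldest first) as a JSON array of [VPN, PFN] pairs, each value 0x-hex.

Trace:
#0 VA=0xB034200A2DB (r,kernel):
  lvl0: tbl 0x11, slot 22 ⇒ 0x12007 (P1/RW1/US1/PS0)
  lvl1: tbl 0x12, slot 13 ⇒ 0x16007 (P1/RW1/US1/PS0)
  lvl2: tbl 0x16, slot 16 ⇒ 0x19007 (P1/RW1/US1/PS0)
  lvl3: tbl 0x19, slot 10 ⇒ 0x1A007 (P1/RW1/US1/PS0)
  ⇒ phys 0x1A2DB  [4 reads]
#1 VA=0x2038360785D (r,kernel):
  lvl0: tbl 0x11, slot 4 ⇒ 0x1E007 (P1/RW1/US1/PS0)
  lvl1: tbl 0x1E, slot 14 ⇒ 0x1F007 (P1/RW1/US1/PS0)
  lvl2: tbl 0x1F, slot 27 ⇒ 0x21007 (P1/RW1/US1/PS0)
  lvl3: tbl 0x21, slot 7 ⇒ 0x22007 (P1/RW1/US1/PS0)
  ⇒ phys 0x2285D  [4 reads]
#2 VA=0xE044181C8BE (r,kernel):
  lvl0: tbl 0x11, slot 28 ⇒ 0x25007 (P1/RW1/US1/PS0)
  lvl1: tbl 0x25, slot 17 ⇒ 0x28007 (P1/RW1/US1/PS0)
  lvl2: tbl 0x28, slot 12 ⇒ 0x2B007 (P1/RW1/US1/PS0)
  lvl3: tbl 0x2B, slot 28 ⇒ 0x2C007 (P1/RW1/US1/PS0)
  ⇒ phys 0x2C8BE  [4 reads]
#3 VA=0x607810149C9 (r,kernel):
  lvl0: tbl 0x11, slot 12 ⇒ 0x2E007 (P1/RW1/US1/PS0)
  lvl1: tbl 0x2E, slot 30 ⇒ 0x31007 (P1/RW1/US1/PS0)
  lvl2: tbl 0x31, slot 8 ⇒ 0x32007 (P1/RW1/US1/PS0)
  lvl3: tbl 0x32, slot 20 ⇒ 0x70004 (P0/RW0/US1/PS0)
  ⇒ fault: PAGE_NOT_PRESENT  — 4 lookups

TLB: [["0x20383607", "0x22"], ["0xE044181C", "0x2C"]]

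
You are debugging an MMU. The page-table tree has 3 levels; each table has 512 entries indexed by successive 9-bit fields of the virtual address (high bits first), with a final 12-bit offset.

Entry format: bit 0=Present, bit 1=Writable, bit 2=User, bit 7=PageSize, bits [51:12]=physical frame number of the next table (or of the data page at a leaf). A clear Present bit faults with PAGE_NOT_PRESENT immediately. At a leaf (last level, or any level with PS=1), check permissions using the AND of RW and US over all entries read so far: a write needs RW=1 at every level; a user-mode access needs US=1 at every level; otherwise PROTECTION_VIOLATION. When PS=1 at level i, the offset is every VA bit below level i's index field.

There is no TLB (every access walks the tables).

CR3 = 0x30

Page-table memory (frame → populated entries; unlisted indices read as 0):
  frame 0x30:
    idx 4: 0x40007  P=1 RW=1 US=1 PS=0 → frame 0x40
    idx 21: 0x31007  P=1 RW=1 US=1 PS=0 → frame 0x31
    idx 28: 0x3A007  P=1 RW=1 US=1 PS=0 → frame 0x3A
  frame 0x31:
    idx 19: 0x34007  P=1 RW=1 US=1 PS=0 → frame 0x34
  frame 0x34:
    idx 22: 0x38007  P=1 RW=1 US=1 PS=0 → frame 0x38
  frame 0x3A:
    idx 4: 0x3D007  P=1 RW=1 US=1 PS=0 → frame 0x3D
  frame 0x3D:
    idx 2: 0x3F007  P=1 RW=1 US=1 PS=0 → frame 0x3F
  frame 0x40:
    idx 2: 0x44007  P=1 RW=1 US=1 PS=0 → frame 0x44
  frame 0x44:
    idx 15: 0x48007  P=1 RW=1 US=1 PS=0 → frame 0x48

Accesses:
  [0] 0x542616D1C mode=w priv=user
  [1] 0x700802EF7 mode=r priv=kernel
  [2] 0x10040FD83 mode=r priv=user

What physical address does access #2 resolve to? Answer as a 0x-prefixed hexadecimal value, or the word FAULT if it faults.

Per-access translation:
#0 VA=0x542616D1C (w,user):
  L0: frame=0x30 idx=21 entry=0x31007 [P=1 RW=1 US=1 PS=0]
  L1: frame=0x31 idx=19 entry=0x34007 [P=1 RW=1 US=1 PS=0]
  L2: frame=0x34 idx=22 entry=0x38007 [P=1 RW=1 US=1 PS=0]
  → PA=0x38D1C  (3 entries read)
#1 VA=0x700802EF7 (r,kernel):
  L0: frame=0x30 idx=28 entry=0x3A007 [P=1 RW=1 US=1 PS=0]
  L1: frame=0x3A idx=4 entry=0x3D007 [P=1 RW=1 US=1 PS=0]
  L2: frame=0x3D idx=2 entry=0x3F007 [P=1 RW=1 US=1 PS=0]
  → PA=0x3FEF7  (3 entries read)
#2 VA=0x10040FD83 (r,user):
  L0: frame=0x30 idx=4 entry=0x40007 [P=1 RW=1 US=1 PS=0]
  L1: frame=0x40 idx=2 entry=0x44007 [P=1 RW=1 US=1 PS=0]
  L2: frame=0x44 idx=15 entry=0x48007 [P=1 RW=1 US=1 PS=0]
  → PA=0x48D83  (3 entries read)

Access #2 PA: 0x48D83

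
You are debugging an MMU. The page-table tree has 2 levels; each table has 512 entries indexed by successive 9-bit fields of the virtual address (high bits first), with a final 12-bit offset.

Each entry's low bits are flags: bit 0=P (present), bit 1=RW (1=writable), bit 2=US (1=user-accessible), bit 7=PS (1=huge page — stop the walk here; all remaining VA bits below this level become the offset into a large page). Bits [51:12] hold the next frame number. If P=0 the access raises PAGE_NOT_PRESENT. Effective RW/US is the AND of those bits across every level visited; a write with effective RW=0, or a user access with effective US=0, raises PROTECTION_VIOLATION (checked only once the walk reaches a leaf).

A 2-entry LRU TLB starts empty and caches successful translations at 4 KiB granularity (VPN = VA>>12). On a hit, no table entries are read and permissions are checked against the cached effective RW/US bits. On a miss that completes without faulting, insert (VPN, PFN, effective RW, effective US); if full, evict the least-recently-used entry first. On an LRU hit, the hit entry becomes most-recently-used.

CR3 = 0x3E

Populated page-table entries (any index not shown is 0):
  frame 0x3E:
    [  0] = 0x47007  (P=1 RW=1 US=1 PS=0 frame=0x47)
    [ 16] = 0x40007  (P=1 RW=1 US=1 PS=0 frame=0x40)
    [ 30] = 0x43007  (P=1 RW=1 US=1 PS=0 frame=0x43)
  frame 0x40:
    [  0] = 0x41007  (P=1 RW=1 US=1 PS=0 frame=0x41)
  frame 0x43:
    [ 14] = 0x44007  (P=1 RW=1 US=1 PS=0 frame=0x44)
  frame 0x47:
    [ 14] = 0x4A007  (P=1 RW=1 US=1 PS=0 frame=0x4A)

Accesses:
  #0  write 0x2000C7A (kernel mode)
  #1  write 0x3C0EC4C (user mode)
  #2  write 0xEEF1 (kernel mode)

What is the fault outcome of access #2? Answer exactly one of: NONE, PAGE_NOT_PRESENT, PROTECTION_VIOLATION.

Trace:
#0 VA=0x2000C7A (w,kernel):
  L0: frame=0x3E idx=16 entry=0x40007 [P=1 RW=1 US=1 PS=0]
  L1: frame=0x40 idx=0 entry=0x41007 [P=1 RW=1 US=1 PS=0]
  ⇒ phys 0x41C7A  [2 reads]
#1 VA=0x3C0EC4C (w,user):
  L0: frame=0x3E idx=30 entry=0x43007 [P=1 RW=1 US=1 PS=0]
  L1: frame=0x43 idx=14 entry=0x44007 [P=1 RW=1 US=1 PS=0]
  ⇒ phys 0x44C4C  [2 reads]
#2 VA=0xEEF1 (w,kernel):
  L0: frame=0x3E idx=0 entry=0x47007 [P=1 RW=1 US=1 PS=0]
  L1: frame=0x47 idx=14 entry=0x4A007 [P=1 RW=1 US=1 PS=0]
  ⇒ phys 0x4AEF1  [2 reads]

Access #2 fault: NONE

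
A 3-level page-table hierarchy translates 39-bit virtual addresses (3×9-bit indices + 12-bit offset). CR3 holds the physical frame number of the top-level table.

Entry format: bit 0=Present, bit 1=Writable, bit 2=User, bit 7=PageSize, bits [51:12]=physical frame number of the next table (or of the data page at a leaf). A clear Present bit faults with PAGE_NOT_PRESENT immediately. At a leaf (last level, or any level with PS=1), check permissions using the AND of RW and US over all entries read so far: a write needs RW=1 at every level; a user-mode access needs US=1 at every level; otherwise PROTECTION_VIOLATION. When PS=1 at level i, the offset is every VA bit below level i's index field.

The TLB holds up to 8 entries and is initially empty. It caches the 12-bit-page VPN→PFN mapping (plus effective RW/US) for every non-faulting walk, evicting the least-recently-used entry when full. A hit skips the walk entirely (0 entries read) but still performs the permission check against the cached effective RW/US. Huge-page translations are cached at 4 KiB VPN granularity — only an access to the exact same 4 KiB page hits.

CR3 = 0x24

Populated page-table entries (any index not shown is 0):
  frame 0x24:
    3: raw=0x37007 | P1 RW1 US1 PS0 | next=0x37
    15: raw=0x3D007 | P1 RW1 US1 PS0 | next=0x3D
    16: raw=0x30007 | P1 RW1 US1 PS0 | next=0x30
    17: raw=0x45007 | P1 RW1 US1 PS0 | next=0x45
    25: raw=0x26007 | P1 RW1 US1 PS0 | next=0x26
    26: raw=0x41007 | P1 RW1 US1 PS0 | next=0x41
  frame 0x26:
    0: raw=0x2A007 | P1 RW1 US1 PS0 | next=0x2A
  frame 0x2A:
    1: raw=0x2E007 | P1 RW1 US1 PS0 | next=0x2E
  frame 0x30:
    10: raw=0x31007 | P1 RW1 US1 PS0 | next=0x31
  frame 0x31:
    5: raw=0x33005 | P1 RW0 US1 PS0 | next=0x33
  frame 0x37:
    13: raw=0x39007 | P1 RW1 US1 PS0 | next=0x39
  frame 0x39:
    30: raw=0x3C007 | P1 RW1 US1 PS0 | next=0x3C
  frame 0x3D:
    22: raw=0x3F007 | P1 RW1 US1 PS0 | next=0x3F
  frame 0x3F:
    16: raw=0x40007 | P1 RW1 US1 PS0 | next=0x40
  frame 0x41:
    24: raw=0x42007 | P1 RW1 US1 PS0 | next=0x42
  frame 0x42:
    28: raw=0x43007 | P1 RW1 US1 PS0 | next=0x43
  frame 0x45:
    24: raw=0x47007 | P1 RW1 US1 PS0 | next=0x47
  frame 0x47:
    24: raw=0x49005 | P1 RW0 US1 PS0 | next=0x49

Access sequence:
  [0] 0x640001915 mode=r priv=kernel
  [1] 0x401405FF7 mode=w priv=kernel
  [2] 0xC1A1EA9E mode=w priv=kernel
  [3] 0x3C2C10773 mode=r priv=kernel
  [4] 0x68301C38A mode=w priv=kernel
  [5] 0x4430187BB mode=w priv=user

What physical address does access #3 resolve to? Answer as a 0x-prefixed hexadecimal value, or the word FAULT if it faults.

Trace:
#0 VA=0x640001915 (r,kernel):
  L0 @0x24[25] → 0x26007  P=1,RW=1,US=1,PS=0
  L1 @0x26[0] → 0x2A007  P=1,RW=1,US=1,PS=0
  L2 @0x2A[1] → 0x2E007  P=1,RW=1,US=1,PS=0
  ⇒ phys 0x2E915  [3 reads]
#1 VA=0x401405FF7 (w,kernel):
  L0 @0x24[16] → 0x30007  P=1,RW=1,US=1,PS=0
  L1 @0x30[10] → 0x31007  P=1,RW=1,US=1,PS=0
  L2 @0x31[5] → 0x33005  P=1,RW=0,US=1,PS=0
  ⇒ fault: PROTECTION_VIOLATION  — 3 lookups
#2 VA=0xC1A1EA9E (w,kernel):
  L0 @0x24[3] → 0x37007  P=1,RW=1,US=1,PS=0
  L1 @0x37[13] → 0x39007  P=1,RW=1,US=1,PS=0
  L2 @0x39[30] → 0x3C007  P=1,RW=1,US=1,PS=0
  ⇒ phys 0x3CA9E  [3 reads]
#3 VA=0x3C2C10773 (r,kernel):
  L0 @0x24[15] → 0x3D007  P=1,RW=1,US=1,PS=0
  L1 @0x3D[22] → 0x3F007  P=1,RW=1,US=1,PS=0
  L2 @0x3F[16] → 0x40007  P=1,RW=1,US=1,PS=0
  ⇒ phys 0x40773  [3 reads]
#4 VA=0x68301C38A (w,kernel):
  L0 @0x24[26] → 0x41007  P=1,RW=1,US=1,PS=0
  L1 @0x41[24] → 0x42007  P=1,RW=1,US=1,PS=0
  L2 @0x42[28] → 0x43007  P=1,RW=1,US=1,PS=0
  ⇒ phys 0x4338A  [3 reads]
#5 VA=0x4430187BB (w,user):
  L0 @0x24[17] → 0x45007  P=1,RW=1,US=1,PS=0
  L1 @0x45[24] → 0x47007  P=1,RW=1,US=1,PS=0
  L2 @0x47[24] → 0x49005  P=1,RW=0,US=1,PS=0
  ⇒ fault: PROTECTION_VIOLATION  — 3 lookups

Access #3 PA: 0x40773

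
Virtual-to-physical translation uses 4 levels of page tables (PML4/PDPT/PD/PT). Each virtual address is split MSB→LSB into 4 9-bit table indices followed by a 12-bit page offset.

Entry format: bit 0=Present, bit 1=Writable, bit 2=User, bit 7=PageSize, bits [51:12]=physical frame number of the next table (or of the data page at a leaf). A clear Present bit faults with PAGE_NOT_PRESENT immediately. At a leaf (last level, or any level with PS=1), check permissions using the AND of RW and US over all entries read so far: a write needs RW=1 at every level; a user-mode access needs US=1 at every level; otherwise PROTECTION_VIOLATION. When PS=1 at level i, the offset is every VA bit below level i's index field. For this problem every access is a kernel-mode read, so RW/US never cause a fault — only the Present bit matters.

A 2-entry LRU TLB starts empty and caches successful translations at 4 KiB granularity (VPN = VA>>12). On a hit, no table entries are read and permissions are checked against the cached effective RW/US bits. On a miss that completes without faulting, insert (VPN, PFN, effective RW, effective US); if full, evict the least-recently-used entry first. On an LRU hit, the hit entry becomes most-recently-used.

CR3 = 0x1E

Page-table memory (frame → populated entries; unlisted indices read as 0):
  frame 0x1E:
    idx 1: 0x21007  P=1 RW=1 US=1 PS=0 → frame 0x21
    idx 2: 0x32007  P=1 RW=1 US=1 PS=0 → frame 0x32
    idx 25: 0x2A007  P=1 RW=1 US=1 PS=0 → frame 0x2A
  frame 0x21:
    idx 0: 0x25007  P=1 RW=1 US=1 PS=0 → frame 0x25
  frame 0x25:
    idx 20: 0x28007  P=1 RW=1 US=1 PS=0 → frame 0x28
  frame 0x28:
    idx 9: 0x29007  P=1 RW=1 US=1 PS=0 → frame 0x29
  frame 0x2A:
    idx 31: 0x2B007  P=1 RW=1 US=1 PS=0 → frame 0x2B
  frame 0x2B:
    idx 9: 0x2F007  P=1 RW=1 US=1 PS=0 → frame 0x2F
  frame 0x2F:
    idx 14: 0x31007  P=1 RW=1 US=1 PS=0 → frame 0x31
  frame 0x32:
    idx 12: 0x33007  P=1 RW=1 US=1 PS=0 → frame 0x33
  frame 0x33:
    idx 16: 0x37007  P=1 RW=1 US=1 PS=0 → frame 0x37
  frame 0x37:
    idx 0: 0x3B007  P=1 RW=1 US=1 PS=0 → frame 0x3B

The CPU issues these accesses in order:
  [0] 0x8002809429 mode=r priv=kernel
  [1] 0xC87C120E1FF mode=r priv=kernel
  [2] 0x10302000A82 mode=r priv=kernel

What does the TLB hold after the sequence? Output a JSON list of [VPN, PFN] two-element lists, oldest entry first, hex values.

Trace:
#0 VA=0x8002809429 (r,kernel):
  L0: frame=0x1E idx=1 entry=0x21007 [P=1 RW=1 US=1 PS=0]
  L1: frame=0x21 idx=0 entry=0x25007 [P=1 RW=1 US=1 PS=0]
  L2: frame=0x25 idx=20 entry=0x28007 [P=1 RW=1 US=1 PS=0]
  L3: frame=0x28 idx=9 entry=0x29007 [P=1 RW=1 US=1 PS=0]
  ⇒ phys 0x29429  [4 reads]
#1 VA=0xC87C120E1FF (r,kernel):
  L0: frame=0x1E idx=25 entry=0x2A007 [P=1 RW=1 US=1 PS=0]
  L1: frame=0x2A idx=31 entry=0x2B007 [P=1 RW=1 US=1 PS=0]
  L2: frame=0x2B idx=9 entry=0x2F007 [P=1 RW=1 US=1 PS=0]
  L3: frame=0x2F idx=14 entry=0x31007 [P=1 RW=1 US=1 PS=0]
  ⇒ phys 0x311FF  [4 reads]
#2 VA=0x10302000A82 (r,kernel):
  L0: frame=0x1E idx=2 entry=0x32007 [P=1 RW=1 US=1 PS=0]
  L1: frame=0x32 idx=12 entry=0x33007 [P=1 RW=1 US=1 PS=0]
  L2: frame=0x33 idx=16 entry=0x37007 [P=1 RW=1 US=1 PS=0]
  L3: frame=0x37 idx=0 entry=0x3B007 [P=1 RW=1 US=1 PS=0]
  ⇒ phys 0x3BA82  [4 reads]

TLB: [["0xC87C120E", "0x31"], ["0x10302000", "0x3B"]]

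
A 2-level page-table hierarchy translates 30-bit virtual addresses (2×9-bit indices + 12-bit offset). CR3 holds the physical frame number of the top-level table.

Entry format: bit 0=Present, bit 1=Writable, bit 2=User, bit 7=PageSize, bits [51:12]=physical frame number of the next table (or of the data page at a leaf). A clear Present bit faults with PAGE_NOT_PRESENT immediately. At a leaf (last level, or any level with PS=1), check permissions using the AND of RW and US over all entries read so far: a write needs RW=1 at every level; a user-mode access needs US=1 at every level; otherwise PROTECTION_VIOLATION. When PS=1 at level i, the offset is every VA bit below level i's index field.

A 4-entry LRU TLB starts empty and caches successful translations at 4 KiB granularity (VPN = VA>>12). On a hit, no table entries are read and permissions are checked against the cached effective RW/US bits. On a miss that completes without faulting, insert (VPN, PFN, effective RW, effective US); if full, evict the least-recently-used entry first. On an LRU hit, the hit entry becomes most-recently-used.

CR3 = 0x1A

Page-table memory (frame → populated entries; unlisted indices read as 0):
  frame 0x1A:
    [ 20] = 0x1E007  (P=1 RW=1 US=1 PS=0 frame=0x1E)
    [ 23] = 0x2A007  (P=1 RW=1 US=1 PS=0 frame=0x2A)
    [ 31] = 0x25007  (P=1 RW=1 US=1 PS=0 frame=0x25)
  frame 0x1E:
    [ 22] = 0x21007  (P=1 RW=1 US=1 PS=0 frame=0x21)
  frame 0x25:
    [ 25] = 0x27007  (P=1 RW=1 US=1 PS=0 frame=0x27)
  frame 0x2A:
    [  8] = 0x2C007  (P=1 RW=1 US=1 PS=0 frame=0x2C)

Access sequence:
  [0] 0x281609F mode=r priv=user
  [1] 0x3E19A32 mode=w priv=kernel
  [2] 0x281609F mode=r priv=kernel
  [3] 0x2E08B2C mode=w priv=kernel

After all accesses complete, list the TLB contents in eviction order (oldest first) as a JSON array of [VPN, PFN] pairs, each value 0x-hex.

Walk each access:
#0 VA=0x281609F (r,user):
  lvl0: tbl 0x1A, slot 20 ⇒ 0x1E007 (P1/RW1/US1/PS0)
  lvl1: tbl 0x1E, slot 22 ⇒ 0x21007 (P1/RW1/US1/PS0)
  ✓ 0x2109F  — 2 lookups
#1 VA=0x3E19A32 (w,kernel):
  lvl0: tbl 0x1A, slot 31 ⇒ 0x25007 (P1/RW1/US1/PS0)
  lvl1: tbl 0x25, slot 25 ⇒ 0x27007 (P1/RW1/US1/PS0)
  ✓ 0x27A32  — 2 lookups
#2 VA=0x281609F (r,kernel):
  TLB hit vpn=0x2816 → PA=0x2109F
#3 VA=0x2E08B2C (w,kernel):
  lvl0: tbl 0x1A, slot 23 ⇒ 0x2A007 (P1/RW1/US1/PS0)
  lvl1: tbl 0x2A, slot 8 ⇒ 0x2C007 (P1/RW1/US1/PS0)
  ✓ 0x2CB2C  — 2 lookups

TLB: [["0x3E19", "0x27"], ["0x2816", "0x21"], ["0x2E08", "0x2C"]]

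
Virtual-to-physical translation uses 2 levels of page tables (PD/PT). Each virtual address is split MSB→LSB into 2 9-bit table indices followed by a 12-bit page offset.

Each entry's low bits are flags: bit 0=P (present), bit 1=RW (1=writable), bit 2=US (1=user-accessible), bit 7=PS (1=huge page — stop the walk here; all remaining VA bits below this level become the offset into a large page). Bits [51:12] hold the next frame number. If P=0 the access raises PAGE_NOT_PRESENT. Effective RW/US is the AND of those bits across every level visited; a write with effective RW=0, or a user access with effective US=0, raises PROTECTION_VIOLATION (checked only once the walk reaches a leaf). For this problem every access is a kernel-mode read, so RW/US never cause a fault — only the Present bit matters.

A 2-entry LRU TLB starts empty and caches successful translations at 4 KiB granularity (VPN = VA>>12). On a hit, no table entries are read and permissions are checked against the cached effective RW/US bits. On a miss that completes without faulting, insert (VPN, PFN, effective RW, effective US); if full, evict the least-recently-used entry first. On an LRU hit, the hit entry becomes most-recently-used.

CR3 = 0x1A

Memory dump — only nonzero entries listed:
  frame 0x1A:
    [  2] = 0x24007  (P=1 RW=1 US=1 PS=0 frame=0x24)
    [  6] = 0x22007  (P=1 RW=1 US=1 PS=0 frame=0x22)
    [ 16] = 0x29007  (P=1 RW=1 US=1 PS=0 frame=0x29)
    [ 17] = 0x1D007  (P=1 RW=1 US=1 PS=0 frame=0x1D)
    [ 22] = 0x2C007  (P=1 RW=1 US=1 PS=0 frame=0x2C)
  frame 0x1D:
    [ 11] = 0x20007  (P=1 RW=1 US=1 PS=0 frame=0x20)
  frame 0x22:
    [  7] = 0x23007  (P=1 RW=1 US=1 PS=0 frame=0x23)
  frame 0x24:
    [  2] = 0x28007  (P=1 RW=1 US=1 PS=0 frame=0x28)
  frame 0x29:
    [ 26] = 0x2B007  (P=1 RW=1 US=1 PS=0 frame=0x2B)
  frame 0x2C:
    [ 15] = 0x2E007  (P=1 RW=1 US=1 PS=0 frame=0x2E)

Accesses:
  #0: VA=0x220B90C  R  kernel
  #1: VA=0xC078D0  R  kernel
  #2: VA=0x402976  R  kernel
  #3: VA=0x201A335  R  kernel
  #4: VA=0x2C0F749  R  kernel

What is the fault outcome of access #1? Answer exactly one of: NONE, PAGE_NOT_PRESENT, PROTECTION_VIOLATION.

Trace:
#0 VA=0x220B90C (r,kernel):
  L0: frame=0x1A idx=17 entry=0x1D007 [P=1 RW=1 US=1 PS=0]
  L1: frame=0x1D idx=11 entry=0x20007 [P=1 RW=1 US=1 PS=0]
  ✓ 0x2090C  — 2 lookups
#1 VA=0xC078D0 (r,kernel):
  L0: frame=0x1A idx=6 entry=0x22007 [P=1 RW=1 US=1 PS=0]
  L1: frame=0x22 idx=7 entry=0x23007 [P=1 RW=1 US=1 PS=0]
  ✓ 0x238D0  — 2 lookups
#2 VA=0x402976 (r,kernel):
  L0: frame=0x1A idx=2 entry=0x24007 [P=1 RW=1 US=1 PS=0]
  L1: frame=0x24 idx=2 entry=0x28007 [P=1 RW=1 US=1 PS=0]
  ✓ 0x28976  — 2 lookups
#3 VA=0x201A335 (r,kernel):
  L0: frame=0x1A idx=16 entry=0x29007 [P=1 RW=1 US=1 PS=0]
  L1: frame=0x29 idx=26 entry=0x2B007 [P=1 RW=1 US=1 PS=0]
  ✓ 0x2B335  — 2 lookups
#4 VA=0x2C0F749 (r,kernel):
  L0: frame=0x1A idx=22 entry=0x2C007 [P=1 RW=1 US=1 PS=0]
  L1: frame=0x2C idx=15 entry=0x2E007 [P=1 RW=1 US=1 PS=0]
  ✓ 0x2E749  — 2 lookups

Access #1 fault: NONE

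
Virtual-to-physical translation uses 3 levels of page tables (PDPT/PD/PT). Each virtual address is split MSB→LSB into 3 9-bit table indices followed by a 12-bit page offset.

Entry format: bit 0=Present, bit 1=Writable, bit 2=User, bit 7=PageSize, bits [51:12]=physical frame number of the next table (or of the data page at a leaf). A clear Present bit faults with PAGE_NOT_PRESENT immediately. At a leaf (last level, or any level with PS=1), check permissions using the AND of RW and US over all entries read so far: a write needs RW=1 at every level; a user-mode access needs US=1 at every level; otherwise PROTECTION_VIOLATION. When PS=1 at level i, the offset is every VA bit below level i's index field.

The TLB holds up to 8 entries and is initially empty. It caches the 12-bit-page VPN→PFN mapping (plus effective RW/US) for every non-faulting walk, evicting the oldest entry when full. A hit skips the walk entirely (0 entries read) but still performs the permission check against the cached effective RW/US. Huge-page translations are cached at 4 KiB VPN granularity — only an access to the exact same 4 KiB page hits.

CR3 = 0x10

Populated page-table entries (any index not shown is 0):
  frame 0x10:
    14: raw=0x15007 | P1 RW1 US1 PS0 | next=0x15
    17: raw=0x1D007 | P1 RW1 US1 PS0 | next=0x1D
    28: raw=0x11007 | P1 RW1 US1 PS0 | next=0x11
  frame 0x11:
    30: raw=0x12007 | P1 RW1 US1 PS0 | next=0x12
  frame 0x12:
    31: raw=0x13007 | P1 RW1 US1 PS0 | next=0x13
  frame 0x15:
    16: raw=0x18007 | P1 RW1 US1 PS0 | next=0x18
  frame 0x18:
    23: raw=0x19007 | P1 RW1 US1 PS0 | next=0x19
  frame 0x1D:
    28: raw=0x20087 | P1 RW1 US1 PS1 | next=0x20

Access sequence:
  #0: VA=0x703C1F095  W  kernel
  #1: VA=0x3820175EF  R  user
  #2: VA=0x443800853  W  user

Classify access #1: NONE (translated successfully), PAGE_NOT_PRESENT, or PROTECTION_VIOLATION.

Trace:
#0 VA=0x703C1F095 (w,kernel):
  [0] read 0x10 idx=28: raw=0x11007 flags P=1 W=1 U=1 S=0
  [1] read 0x11 idx=30: raw=0x12007 flags P=1 W=1 U=1 S=0
  [2] read 0x12 idx=31: raw=0x13007 flags P=1 W=1 U=1 S=0
  ⇒ phys 0x13095  [3 reads]
#1 VA=0x3820175EF (r,user):
  [0] read 0x10 idx=14: raw=0x15007 flags P=1 W=1 U=1 S=0
  [1] read 0x15 idx=16: raw=0x18007 flags P=1 W=1 U=1 S=0
  [2] read 0x18 idx=23: raw=0x19007 flags P=1 W=1 U=1 S=0
  ⇒ phys 0x195EF  [3 reads]
#2 VA=0x443800853 (w,user):
  [0] read 0x10 idx=17: raw=0x1D007 flags P=1 W=1 U=1 S=0
  [1] read 0x1D idx=28: raw=0x20087 flags P=1 W=1 U=1 S=1
  ⇒ phys 0x20853 (huge @L1)  [2 reads]

Access #1 fault: NONE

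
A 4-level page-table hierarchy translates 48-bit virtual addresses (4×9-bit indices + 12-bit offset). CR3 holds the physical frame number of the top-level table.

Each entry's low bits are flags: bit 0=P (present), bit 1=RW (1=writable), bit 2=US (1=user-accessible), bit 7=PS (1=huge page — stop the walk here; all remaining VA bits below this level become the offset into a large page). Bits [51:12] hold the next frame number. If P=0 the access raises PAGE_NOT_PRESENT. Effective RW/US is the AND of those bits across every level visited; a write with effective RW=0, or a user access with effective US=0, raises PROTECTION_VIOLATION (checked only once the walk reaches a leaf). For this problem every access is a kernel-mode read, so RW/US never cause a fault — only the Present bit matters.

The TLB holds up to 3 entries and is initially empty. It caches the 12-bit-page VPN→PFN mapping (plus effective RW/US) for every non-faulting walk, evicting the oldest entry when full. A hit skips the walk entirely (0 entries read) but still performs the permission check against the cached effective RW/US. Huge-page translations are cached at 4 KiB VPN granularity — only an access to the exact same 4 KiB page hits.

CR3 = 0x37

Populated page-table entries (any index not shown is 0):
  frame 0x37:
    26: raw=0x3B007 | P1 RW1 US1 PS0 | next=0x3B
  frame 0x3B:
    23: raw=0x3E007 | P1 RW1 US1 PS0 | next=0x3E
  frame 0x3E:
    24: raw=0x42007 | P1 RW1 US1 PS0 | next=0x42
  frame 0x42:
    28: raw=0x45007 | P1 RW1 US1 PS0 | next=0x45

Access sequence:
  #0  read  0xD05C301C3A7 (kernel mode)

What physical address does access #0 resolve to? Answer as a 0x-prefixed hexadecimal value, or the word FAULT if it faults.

Per-access translation:
#0 VA=0xD05C301C3A7 (r,kernel):
  L0 @0x37[26] → 0x3B007  P=1,RW=1,US=1,PS=0
  L1 @0x3B[23] → 0x3E007  P=1,RW=1,US=1,PS=0
  L2 @0x3E[24] → 0x42007  P=1,RW=1,US=1,PS=0
  L3 @0x42[28] → 0x45007  P=1,RW=1,US=1,PS=0
  → PA=0x453A7  (4 entries read)

Access #0 PA: 0x453A7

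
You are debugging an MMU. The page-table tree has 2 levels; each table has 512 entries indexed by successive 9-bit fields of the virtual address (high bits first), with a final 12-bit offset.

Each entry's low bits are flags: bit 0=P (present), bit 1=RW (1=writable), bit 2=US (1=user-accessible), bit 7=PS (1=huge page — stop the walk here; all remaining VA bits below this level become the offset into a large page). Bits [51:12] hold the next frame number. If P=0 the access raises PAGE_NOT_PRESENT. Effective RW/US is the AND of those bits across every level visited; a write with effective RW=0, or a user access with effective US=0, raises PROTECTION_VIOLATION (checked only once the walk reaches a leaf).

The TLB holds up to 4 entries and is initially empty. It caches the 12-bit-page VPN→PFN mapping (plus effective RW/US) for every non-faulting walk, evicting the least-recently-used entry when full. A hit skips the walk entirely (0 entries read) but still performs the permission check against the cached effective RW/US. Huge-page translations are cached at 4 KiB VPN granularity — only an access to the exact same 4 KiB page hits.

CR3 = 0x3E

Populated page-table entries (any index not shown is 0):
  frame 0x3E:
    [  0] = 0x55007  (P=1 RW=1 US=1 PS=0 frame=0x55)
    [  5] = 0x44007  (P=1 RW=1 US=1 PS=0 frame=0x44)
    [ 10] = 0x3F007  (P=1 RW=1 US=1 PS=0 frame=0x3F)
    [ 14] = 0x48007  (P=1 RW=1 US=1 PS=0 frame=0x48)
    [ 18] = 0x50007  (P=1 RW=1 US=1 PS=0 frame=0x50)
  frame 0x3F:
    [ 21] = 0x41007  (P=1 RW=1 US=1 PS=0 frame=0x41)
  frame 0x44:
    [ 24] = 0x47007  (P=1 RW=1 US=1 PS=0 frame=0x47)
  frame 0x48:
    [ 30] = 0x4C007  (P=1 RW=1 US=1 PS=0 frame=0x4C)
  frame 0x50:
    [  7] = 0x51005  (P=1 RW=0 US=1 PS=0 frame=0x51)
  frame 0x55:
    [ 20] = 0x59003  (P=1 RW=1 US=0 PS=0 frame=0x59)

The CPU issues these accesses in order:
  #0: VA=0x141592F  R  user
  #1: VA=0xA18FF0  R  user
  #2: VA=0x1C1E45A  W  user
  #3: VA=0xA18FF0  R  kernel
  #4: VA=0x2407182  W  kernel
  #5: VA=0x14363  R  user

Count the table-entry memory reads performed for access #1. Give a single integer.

Trace:
#0 VA=0x141592F (r,user):
  L0 @0x3E[10] → 0x3F007  P=1,RW=1,US=1,PS=0
  L1 @0x3F[21] → 0x41007  P=1,RW=1,US=1,PS=0
  ✓ 0x4192F  — 2 lookups
#1 VA=0xA18FF0 (r,user):
  L0 @0x3E[5] → 0x44007  P=1,RW=1,US=1,PS=0
  L1 @0x44[24] → 0x47007  P=1,RW=1,US=1,PS=0
  ✓ 0x47FF0  — 2 lookups
#2 VA=0x1C1E45A (w,user):
  L0 @0x3E[14] → 0x48007  P=1,RW=1,US=1,PS=0
  L1 @0x48[30] → 0x4C007  P=1,RW=1,US=1,PS=0
  ✓ 0x4C45A  — 2 lookups
#3 VA=0xA18FF0 (r,kernel):
  TLB hit vpn=0xA18 → PA=0x47FF0
#4 VA=0x2407182 (w,kernel):
  L0 @0x3E[18] → 0x50007  P=1,RW=1,US=1,PS=0
  L1 @0x50[7] → 0x51005  P=1,RW=0,US=1,PS=0
  ⇒ fault: PROTECTION_VIOLATION  — 2 lookups
#5 VA=0x14363 (r,user):
  L0 @0x3E[0] → 0x55007  P=1,RW=1,US=1,PS=0
  L1 @0x55[20] → 0x59003  P=1,RW=1,US=0,PS=0
  ⇒ fault: PROTECTION_VIOLATION  — 2 lookups

Entries read for #1: 2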